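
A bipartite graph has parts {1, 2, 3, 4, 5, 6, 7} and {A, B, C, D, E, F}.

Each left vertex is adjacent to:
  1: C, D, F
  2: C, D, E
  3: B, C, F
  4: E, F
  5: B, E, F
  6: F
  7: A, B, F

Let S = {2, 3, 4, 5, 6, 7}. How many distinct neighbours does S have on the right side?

6

The union of neighbours of {2, 3, 4, 5, 6, 7} is {A, B, C, D, E, F}, which has 6 elements.
Since |N(S)| = 6 ≥ |S| = 6, Hall's condition holds for this subset.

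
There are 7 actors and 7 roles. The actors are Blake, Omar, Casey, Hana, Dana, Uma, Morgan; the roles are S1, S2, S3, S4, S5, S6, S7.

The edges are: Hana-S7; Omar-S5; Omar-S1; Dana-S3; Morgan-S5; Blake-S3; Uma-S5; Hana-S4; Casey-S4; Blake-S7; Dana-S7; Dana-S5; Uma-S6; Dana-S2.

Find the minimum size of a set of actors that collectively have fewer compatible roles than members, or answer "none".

none

A matching saturating every actor exists, for instance Blake→S3, Omar→S1, Casey→S4, Hana→S7, Dana→S2, Uma→S6, Morgan→S5.
By Hall's marriage theorem, this means |N(S)| ≥ |S| for every subset S, so no violating subset exists.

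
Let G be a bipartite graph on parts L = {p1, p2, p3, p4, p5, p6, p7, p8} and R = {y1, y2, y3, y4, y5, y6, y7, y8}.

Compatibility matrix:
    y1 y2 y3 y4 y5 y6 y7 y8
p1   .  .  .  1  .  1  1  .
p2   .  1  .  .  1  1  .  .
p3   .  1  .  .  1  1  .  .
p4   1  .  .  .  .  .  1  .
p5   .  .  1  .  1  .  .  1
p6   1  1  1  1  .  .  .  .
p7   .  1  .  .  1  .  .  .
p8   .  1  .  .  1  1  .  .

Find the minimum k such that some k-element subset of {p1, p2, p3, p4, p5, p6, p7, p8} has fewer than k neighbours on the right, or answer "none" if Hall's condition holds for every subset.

Take S = {p2, p3, p7, p8}. Its neighbourhood is {y2, y5, y6}, so |N(S)| = 3 < |S| = 4.
Every subset of size less than 4 has at least as many neighbours as members, so 4 is the minimum.

4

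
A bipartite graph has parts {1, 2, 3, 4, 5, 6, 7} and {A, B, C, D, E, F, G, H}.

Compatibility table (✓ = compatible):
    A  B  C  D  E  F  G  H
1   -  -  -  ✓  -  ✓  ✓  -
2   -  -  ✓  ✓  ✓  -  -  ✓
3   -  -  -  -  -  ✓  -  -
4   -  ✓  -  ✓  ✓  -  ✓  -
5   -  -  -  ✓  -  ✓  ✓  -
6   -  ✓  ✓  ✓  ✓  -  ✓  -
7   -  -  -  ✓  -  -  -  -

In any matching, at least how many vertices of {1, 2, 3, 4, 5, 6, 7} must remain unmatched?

1

One maximum matching: 1-G, 2-C, 3-F, 4-B, 5-D, 6-E.
The set {1, 3, 5, 7} has only 3 neighbours ({D, F, G}), so by Hall's theorem at most 6 of the 7 left vertices can be matched.
That matches 6 of the 7, leaving 1 unmatched; no matching can do better.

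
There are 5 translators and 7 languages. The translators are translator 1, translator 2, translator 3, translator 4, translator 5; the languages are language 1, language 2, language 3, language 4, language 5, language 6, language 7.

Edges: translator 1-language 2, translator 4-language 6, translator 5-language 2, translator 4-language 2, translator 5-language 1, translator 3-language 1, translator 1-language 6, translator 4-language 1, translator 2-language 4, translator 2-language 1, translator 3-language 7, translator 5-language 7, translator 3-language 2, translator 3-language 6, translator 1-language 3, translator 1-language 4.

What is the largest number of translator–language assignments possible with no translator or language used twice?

One maximum matching: translator 1–language 4, translator 2–language 1, translator 3–language 6, translator 4–language 2, translator 5–language 7.
This saturates every translator, so 5 is the maximum.

5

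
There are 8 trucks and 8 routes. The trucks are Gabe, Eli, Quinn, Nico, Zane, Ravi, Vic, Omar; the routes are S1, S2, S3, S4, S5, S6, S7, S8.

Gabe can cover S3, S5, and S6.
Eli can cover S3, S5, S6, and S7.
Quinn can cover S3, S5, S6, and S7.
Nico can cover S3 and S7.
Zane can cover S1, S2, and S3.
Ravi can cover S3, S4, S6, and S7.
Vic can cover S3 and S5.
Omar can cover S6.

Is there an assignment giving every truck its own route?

No

The set {Gabe, Eli, Quinn, Nico, Vic, Omar} has only 4 neighbours ({S3, S5, S6, S7}), so by Hall's theorem at most 6 of the 8 trucks can be matched.
Hence no matching covers every truck.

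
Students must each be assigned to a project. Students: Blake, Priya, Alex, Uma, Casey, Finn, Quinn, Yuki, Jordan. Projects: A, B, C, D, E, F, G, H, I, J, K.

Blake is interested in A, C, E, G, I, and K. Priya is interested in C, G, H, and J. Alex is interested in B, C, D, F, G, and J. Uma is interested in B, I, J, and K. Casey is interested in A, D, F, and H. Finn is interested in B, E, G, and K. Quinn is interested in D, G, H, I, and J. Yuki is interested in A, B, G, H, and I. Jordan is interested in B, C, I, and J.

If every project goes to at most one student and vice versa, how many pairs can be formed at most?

A valid assignment of size 9: Blake-K, Priya-C, Alex-G, Uma-J, Casey-F, Finn-E, Quinn-H, Yuki-A, Jordan-B.
All 9 students are matched, so no larger matching exists.

9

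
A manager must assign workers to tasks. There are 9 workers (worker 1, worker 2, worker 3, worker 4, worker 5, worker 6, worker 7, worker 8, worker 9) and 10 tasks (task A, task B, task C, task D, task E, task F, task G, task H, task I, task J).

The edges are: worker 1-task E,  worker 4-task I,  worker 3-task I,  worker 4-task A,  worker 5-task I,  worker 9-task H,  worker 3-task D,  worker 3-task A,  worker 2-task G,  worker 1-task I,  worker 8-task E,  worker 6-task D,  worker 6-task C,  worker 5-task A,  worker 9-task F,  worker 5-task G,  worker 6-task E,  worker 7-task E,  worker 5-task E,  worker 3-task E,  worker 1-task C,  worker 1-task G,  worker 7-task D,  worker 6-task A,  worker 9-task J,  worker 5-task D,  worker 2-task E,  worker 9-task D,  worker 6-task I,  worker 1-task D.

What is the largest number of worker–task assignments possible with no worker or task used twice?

7

A valid assignment of size 7: worker 1→task C, worker 2→task G, worker 3→task E, worker 4→task I, worker 5→task D, worker 6→task A, worker 9→task J.
The set {worker 1, worker 2, worker 3, worker 4, worker 5, worker 6, worker 7, worker 8} has only 6 neighbours ({task A, task C, task D, task E, task G, task I}), so by Hall's theorem at most 7 of the 9 workers can be matched.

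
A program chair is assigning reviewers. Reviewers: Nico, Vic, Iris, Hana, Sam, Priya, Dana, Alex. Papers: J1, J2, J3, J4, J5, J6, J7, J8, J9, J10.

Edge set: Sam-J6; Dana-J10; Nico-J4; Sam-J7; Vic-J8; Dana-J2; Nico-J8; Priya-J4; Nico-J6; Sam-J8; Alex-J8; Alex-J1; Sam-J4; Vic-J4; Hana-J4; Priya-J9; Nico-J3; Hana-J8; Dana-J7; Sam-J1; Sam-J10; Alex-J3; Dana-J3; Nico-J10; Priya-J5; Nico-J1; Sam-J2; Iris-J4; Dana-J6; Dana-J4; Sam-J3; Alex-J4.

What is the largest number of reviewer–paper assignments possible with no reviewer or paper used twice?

A valid assignment of size 7: Nico→J10, Vic→J8, Iris→J4, Sam→J2, Priya→J9, Dana→J6, Alex→J3.
The set {Vic, Iris, Hana} has only 2 neighbours ({J4, J8}), so by Hall's theorem at most 7 of the 8 reviewers can be matched.

7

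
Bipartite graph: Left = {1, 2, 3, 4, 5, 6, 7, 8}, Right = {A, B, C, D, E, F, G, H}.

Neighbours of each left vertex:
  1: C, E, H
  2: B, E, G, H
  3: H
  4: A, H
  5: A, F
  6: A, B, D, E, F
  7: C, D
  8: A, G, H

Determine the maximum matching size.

8

For example, pair 1-C, 2-B, 3-H, 4-A, 5-F, 6-E, 7-D, 8-G.
All 8 left vertices are matched, so no larger matching exists.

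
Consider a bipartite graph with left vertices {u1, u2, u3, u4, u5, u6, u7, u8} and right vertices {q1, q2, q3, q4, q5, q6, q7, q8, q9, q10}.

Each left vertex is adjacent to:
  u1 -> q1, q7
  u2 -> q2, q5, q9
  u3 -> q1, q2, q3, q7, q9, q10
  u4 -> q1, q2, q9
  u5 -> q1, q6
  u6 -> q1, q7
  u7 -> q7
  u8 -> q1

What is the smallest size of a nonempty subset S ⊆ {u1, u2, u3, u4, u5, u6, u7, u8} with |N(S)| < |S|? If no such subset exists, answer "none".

3

Take S = {u1, u6, u7}. Its neighbourhood is {q1, q7}, so |N(S)| = 2 < |S| = 3.
Every subset of size less than 3 has at least as many neighbours as members, so 3 is the minimum.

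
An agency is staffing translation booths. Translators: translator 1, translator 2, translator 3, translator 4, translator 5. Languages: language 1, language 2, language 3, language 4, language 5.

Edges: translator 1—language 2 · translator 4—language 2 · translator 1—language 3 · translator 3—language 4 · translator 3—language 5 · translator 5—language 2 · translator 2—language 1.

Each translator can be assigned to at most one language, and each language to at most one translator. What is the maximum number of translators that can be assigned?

One maximum matching: translator 1→language 3, translator 2→language 1, translator 3→language 4, translator 4→language 2.
The set {translator 4, translator 5} has only 1 neighbour ({language 2}), so by Hall's theorem at most 4 of the 5 translators can be matched.

4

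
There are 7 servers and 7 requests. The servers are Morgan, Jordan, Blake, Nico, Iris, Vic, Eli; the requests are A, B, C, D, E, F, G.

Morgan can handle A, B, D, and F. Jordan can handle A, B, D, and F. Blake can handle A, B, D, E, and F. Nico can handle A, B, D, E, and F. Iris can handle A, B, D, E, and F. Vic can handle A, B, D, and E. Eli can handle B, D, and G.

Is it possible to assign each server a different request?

No

The set {Morgan, Jordan, Blake, Nico, Iris, Vic} has only 5 neighbours ({A, B, D, E, F}), so by Hall's theorem at most 6 of the 7 servers can be matched.
Hence no matching covers every server.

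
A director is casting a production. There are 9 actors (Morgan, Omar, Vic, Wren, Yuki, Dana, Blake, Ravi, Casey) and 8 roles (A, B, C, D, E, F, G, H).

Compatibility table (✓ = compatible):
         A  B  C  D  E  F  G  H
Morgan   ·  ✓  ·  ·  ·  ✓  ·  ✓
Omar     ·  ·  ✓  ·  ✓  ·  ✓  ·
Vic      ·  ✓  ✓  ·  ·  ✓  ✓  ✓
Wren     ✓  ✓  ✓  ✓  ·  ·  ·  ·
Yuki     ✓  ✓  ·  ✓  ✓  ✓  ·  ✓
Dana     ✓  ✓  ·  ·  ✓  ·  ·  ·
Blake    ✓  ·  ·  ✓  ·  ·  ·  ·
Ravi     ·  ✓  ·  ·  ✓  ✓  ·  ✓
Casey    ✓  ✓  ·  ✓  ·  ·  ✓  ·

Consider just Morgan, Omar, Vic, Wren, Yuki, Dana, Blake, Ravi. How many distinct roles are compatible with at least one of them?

The union of neighbours of {Morgan, Omar, Vic, Wren, Yuki, Dana, Blake, Ravi} is {A, B, C, D, E, F, G, H}, which has 8 elements.
Since |N(S)| = 8 ≥ |S| = 8, Hall's condition holds for this subset.

8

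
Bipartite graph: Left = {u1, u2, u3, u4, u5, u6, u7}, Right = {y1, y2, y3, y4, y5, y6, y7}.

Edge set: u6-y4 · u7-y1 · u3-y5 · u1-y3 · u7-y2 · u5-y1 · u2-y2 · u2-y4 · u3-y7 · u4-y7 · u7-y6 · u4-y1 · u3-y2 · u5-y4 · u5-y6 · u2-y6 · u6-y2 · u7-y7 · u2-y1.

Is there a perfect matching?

Yes

One maximum matching: u1–y3, u2–y6, u3–y5, u4–y1, u5–y4, u6–y2, u7–y7.
All 7 left vertices are covered.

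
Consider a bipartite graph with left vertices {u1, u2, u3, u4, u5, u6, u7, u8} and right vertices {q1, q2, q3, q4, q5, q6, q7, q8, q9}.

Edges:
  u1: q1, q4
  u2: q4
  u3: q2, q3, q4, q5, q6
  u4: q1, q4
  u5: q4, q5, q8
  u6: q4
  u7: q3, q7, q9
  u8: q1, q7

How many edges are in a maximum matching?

For example, pair u1→q1, u2→q4, u3→q6, u5→q8, u7→q9, u8→q7.
The set {u1, u2, u4, u6} has only 2 neighbours ({q1, q4}), so by Hall's theorem at most 6 of the 8 left vertices can be matched.

6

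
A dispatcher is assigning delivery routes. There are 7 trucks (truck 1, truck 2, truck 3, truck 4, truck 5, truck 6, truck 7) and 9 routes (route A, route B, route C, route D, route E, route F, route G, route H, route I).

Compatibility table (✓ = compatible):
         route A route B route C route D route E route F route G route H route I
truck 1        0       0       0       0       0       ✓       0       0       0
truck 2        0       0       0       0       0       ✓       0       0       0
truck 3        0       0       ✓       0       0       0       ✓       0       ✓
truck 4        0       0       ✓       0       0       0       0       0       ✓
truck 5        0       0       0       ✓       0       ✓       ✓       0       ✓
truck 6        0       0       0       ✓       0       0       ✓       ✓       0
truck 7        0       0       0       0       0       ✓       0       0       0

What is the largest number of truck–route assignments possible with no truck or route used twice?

A valid assignment of size 5: truck 1–route F, truck 3–route I, truck 4–route C, truck 5–route G, truck 6–route H.
The set {truck 1, truck 2, truck 7} has only 1 neighbour ({route F}), so by Hall's theorem at most 5 of the 7 trucks can be matched.

5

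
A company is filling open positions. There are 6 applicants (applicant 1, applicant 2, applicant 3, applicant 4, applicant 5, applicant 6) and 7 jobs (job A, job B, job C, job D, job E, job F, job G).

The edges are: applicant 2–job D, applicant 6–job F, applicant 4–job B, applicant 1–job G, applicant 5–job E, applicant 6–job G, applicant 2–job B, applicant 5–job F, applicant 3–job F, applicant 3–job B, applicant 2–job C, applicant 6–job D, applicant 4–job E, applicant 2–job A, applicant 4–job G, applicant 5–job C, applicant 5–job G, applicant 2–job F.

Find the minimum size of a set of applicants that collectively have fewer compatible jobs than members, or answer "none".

none

A matching saturating every applicant exists, for instance applicant 1→job G, applicant 2→job D, applicant 3→job B, applicant 4→job E, applicant 5→job C, applicant 6→job F.
By Hall's marriage theorem, this means |N(S)| ≥ |S| for every subset S, so no violating subset exists.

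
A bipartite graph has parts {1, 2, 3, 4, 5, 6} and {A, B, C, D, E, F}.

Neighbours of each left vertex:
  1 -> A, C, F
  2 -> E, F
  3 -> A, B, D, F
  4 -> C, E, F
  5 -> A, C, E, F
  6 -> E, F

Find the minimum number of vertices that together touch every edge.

A maximum matching has 5 edges (e.g. 1–A, 2–F, 3–B, 4–C, 5–E).
By König's theorem the minimum vertex cover has the same size. One such cover is {3, A, C, E, F}.

5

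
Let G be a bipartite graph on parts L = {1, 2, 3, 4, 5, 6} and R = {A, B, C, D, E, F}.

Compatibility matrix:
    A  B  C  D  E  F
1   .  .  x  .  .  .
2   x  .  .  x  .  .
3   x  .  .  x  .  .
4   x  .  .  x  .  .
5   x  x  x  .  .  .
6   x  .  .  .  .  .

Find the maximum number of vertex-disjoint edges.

A valid assignment of size 4: 1–C, 2–A, 3–D, 5–B.
The set {2, 3, 4, 6} has only 2 neighbours ({A, D}), so by Hall's theorem at most 4 of the 6 left vertices can be matched.

4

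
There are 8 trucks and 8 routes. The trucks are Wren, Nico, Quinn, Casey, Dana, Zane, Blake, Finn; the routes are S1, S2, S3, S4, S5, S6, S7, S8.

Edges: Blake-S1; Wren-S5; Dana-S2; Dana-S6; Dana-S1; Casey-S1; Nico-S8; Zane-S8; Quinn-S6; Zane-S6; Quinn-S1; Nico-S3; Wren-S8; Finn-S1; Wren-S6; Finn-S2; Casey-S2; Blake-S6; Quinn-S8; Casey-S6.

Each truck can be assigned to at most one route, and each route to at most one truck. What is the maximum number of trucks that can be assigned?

6

For example, pair Wren→S5, Nico→S3, Quinn→S1, Casey→S6, Dana→S2, Zane→S8.
The set {Quinn, Casey, Dana, Zane, Blake, Finn} has only 4 neighbours ({S1, S2, S6, S8}), so by Hall's theorem at most 6 of the 8 trucks can be matched.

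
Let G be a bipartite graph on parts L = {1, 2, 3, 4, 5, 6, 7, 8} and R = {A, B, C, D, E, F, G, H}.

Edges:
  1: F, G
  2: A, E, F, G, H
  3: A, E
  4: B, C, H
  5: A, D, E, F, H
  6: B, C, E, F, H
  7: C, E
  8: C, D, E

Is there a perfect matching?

Yes

One maximum matching: 1→F, 2→G, 3→A, 4→B, 5→D, 6→H, 7→C, 8→E.
Every left vertex is matched, so this is a perfect matching.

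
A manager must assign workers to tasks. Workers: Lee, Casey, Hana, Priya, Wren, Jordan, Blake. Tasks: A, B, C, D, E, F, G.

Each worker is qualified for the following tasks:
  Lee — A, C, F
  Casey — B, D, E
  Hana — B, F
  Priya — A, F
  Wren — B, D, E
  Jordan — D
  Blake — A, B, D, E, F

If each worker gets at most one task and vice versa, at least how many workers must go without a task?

For example, pair Lee–C, Casey–E, Hana–F, Priya–A, Wren–B, Jordan–D.
The set {Casey, Hana, Priya, Wren, Jordan, Blake} has only 5 neighbours ({A, B, D, E, F}), so by Hall's theorem at most 6 of the 7 workers can be matched.
That matches 6 of the 7, leaving 1 unmatched; no matching can do better.

1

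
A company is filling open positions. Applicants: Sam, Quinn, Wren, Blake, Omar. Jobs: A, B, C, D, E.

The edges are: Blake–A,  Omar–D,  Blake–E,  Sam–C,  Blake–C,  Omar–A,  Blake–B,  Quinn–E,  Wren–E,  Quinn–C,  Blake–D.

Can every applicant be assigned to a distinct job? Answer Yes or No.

No

The set {Sam, Quinn, Wren} has only 2 neighbours ({C, E}), so by Hall's theorem at most 4 of the 5 applicants can be matched.
Hence no matching covers every applicant.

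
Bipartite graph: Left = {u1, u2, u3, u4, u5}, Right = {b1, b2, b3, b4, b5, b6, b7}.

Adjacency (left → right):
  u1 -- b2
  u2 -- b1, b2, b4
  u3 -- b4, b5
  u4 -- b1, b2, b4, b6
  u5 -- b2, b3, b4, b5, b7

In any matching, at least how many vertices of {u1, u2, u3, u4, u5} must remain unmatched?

A valid assignment of size 5: u1–b2, u2–b4, u3–b5, u4–b6, u5–b7.
All 5 left vertices are matched, so no larger matching exists.
That matches 5 of the 5, leaving 0 unmatched; no matching can do better.

0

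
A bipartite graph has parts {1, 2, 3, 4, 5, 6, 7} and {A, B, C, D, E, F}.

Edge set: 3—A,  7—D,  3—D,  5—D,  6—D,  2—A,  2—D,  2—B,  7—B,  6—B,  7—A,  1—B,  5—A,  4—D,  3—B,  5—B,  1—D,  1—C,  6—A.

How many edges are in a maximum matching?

4

A valid assignment of size 4: 1–C, 2–B, 3–A, 4–D.
The set {2, 3, 4, 5, 6, 7} has only 3 neighbours ({A, B, D}), so by Hall's theorem at most 4 of the 7 left vertices can be matched.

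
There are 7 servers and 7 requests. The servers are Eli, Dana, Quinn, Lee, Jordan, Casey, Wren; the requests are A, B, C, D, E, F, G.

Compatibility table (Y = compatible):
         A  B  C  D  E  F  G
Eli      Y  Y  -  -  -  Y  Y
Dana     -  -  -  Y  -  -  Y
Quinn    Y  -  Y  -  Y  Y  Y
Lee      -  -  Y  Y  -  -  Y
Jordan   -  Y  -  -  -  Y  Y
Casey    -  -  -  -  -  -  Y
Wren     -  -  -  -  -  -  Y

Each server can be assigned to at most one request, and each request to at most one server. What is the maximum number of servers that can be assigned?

6

A valid assignment of size 6: Eli→F, Dana→D, Quinn→A, Lee→C, Jordan→B, Casey→G.
The set {Casey, Wren} has only 1 neighbour ({G}), so by Hall's theorem at most 6 of the 7 servers can be matched.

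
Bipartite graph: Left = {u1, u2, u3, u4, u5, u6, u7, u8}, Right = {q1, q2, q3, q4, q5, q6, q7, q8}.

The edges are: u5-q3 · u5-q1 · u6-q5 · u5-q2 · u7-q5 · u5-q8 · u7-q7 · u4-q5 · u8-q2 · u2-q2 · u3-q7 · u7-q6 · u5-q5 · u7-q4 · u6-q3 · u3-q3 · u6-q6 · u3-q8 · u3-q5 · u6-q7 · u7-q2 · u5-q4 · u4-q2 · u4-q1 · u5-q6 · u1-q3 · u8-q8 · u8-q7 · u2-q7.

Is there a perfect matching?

One maximum matching: u1→q3, u2→q2, u3→q7, u4→q5, u5→q1, u6→q6, u7→q4, u8→q8.
Every left vertex is matched, so this is a perfect matching.

Yes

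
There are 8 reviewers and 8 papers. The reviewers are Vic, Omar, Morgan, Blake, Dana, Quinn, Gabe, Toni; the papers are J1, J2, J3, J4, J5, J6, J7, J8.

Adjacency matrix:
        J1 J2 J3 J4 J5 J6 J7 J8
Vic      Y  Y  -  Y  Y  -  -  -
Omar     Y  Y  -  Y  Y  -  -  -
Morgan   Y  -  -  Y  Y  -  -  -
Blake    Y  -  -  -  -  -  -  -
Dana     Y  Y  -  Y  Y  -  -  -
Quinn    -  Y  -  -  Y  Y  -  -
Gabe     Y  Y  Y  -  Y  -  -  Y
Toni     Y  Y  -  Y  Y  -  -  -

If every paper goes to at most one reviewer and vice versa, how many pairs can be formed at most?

A valid assignment of size 6: Vic–J2, Omar–J5, Morgan–J4, Blake–J1, Quinn–J6, Gabe–J3.
The set {Vic, Omar, Morgan, Blake, Dana, Toni} has only 4 neighbours ({J1, J2, J4, J5}), so by Hall's theorem at most 6 of the 8 reviewers can be matched.

6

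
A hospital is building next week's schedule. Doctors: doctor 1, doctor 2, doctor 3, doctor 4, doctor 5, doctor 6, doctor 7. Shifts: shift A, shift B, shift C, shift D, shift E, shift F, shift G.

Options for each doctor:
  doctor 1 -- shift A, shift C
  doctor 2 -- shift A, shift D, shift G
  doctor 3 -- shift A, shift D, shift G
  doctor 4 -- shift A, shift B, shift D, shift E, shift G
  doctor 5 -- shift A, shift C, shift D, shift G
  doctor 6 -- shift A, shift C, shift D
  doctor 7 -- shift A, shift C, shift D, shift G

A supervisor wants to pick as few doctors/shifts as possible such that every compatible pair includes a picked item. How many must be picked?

A maximum matching has 5 edges (e.g. doctor 1–shift C, doctor 2–shift D, doctor 3–shift A, doctor 4–shift B, doctor 5–shift G).
By König's theorem the minimum vertex cover has the same size. One such cover is {doctor 4, shift A, shift C, shift D, shift G}.

5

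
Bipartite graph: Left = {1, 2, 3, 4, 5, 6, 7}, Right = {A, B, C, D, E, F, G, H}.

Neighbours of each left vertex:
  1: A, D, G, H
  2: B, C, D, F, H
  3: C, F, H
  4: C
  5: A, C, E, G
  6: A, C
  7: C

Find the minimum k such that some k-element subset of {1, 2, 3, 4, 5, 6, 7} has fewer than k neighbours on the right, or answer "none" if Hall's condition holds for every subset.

Take S = {4, 7}. Its neighbourhood is {C}, so |N(S)| = 1 < |S| = 2.
No single vertex violates Hall's condition since each has at least one neighbour, so 2 is the minimum.

2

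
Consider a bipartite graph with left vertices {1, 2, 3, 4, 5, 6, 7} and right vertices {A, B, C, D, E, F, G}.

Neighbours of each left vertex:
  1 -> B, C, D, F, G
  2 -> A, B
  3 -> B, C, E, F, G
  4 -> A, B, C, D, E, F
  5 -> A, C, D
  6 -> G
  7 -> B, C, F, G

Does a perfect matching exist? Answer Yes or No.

A valid assignment of size 7: 1→F, 2→A, 3→E, 4→D, 5→C, 6→G, 7→B.
Every left vertex is matched, so this is a perfect matching.

Yes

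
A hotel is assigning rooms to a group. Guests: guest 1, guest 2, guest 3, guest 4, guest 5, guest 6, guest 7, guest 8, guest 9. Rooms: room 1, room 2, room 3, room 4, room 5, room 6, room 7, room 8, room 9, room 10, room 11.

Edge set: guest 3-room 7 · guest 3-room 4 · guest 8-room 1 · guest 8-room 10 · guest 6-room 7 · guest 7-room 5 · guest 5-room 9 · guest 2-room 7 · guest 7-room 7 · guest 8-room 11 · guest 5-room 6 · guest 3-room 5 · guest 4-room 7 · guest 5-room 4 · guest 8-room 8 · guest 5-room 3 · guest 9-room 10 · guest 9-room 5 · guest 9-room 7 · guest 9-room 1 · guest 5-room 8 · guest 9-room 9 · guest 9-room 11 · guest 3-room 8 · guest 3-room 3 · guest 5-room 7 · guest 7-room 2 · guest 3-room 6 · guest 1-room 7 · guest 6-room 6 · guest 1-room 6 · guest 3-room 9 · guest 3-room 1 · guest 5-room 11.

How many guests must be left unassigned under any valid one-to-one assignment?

A valid assignment of size 7: guest 1–room 6, guest 2–room 7, guest 3–room 4, guest 5–room 8, guest 7–room 2, guest 8–room 10, guest 9–room 5.
The set {guest 1, guest 2, guest 4, guest 6} has only 2 neighbours ({room 6, room 7}), so by Hall's theorem at most 7 of the 9 guests can be matched.
That matches 7 of the 9, leaving 2 unmatched; no matching can do better.

2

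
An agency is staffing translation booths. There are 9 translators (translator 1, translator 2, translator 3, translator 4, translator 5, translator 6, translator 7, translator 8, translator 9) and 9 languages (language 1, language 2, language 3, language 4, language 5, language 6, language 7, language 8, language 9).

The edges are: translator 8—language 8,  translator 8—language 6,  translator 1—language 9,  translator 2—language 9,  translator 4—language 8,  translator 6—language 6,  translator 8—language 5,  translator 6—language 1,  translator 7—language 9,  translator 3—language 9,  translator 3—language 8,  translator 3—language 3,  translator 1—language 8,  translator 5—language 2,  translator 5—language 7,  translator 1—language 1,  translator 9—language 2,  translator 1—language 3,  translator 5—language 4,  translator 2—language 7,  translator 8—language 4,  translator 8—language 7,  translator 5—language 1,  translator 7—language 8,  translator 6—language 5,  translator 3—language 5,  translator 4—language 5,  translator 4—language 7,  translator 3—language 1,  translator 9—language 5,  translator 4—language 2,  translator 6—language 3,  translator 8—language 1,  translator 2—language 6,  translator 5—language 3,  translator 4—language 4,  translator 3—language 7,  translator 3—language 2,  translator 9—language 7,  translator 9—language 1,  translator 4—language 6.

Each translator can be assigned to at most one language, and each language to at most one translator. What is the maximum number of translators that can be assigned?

9

For example, pair translator 1→language 3, translator 2→language 9, translator 3→language 2, translator 4→language 5, translator 5→language 4, translator 6→language 1, translator 7→language 8, translator 8→language 6, translator 9→language 7.
This saturates every translator, so 9 is the maximum.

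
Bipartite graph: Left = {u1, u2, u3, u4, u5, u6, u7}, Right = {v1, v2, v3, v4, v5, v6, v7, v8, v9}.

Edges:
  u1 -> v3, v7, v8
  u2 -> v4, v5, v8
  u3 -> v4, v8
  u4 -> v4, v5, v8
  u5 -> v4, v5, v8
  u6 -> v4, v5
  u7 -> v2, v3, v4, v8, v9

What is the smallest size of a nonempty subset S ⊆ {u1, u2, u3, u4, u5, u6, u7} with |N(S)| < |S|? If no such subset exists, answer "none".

Take S = {u2, u3, u4, u5}. Its neighbourhood is {v4, v5, v8}, so |N(S)| = 3 < |S| = 4.
Every subset of size less than 4 has at least as many neighbours as members, so 4 is the minimum.

4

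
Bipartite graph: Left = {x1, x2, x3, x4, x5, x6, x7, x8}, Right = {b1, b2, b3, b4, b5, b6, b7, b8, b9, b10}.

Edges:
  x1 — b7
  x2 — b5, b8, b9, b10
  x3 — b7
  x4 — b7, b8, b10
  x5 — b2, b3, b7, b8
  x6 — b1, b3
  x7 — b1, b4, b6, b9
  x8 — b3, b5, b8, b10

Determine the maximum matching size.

7

For example, pair x1→b7, x2→b5, x4→b10, x5→b8, x6→b1, x7→b6, x8→b3.
The set {x1, x3} has only 1 neighbour ({b7}), so by Hall's theorem at most 7 of the 8 left vertices can be matched.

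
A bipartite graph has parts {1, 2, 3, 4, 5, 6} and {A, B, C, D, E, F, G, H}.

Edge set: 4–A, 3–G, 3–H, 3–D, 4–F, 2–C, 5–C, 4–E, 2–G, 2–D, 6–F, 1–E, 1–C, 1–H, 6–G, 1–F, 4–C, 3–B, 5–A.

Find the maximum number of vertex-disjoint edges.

A valid assignment of size 6: 1→H, 2→G, 3→B, 4→E, 5→C, 6→F.
All 6 left vertices are matched, so no larger matching exists.

6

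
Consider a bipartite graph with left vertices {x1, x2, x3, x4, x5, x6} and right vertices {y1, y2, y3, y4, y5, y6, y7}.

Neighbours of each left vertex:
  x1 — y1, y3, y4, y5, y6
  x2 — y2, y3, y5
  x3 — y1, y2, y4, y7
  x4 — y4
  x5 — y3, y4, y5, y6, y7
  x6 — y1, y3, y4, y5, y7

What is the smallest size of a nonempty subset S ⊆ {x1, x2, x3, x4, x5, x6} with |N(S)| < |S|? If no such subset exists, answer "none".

A matching saturating every left vertex exists, for instance x1→y3, x2→y2, x3→y1, x4→y4, x5→y6, x6→y7.
By Hall's marriage theorem, this means |N(S)| ≥ |S| for every subset S, so no violating subset exists.

none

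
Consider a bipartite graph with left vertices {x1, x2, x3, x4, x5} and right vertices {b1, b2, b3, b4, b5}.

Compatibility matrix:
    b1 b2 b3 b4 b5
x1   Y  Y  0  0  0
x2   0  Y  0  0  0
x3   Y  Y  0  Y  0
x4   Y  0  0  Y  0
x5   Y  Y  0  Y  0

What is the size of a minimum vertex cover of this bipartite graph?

{b1, b2, b4} is a vertex cover of size 3: every edge has an endpoint in this set.
No smaller cover exists because x1–b1, x2–b2, x3–b4 is a matching of size 3, and a cover must include an endpoint of each of these disjoint edges (König's theorem).

3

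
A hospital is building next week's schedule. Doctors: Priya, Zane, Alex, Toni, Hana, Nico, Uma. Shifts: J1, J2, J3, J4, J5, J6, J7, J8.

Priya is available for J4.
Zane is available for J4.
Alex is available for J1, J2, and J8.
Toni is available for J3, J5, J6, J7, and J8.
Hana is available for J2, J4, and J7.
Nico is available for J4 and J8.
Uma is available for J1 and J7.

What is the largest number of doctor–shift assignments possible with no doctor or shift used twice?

6

A valid assignment of size 6: Priya–J4, Alex–J1, Toni–J6, Hana–J2, Nico–J8, Uma–J7.
The set {Priya, Zane} has only 1 neighbour ({J4}), so by Hall's theorem at most 6 of the 7 doctors can be matched.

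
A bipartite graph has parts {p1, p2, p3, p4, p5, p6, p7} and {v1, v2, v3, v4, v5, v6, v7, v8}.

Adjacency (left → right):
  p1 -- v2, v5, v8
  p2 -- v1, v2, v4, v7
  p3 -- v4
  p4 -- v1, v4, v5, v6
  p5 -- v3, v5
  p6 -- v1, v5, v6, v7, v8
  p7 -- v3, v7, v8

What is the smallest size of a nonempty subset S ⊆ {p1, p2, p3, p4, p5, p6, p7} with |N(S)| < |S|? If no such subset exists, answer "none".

A matching saturating every left vertex exists, for instance p1→v8, p2→v2, p3→v4, p4→v1, p5→v3, p6→v6, p7→v7.
By Hall's marriage theorem, this means |N(S)| ≥ |S| for every subset S, so no violating subset exists.

none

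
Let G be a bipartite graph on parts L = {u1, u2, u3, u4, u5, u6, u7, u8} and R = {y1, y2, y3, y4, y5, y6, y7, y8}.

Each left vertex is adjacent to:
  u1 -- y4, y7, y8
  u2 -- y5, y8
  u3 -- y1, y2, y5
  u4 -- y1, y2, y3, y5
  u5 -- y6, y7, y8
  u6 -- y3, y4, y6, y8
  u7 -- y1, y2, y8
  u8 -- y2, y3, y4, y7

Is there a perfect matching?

One maximum matching: u1–y7, u2–y8, u3–y5, u4–y1, u5–y6, u6–y4, u7–y2, u8–y3.
All 8 left vertices are covered.

Yes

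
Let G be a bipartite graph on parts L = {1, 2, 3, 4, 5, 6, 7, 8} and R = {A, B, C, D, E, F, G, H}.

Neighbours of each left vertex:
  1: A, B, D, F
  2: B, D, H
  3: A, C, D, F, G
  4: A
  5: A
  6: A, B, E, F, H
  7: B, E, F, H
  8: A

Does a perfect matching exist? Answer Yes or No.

The set {4, 5, 8} has only 1 neighbour ({A}), so by Hall's theorem at most 6 of the 8 left vertices can be matched.
Hence no matching covers every left vertex.

No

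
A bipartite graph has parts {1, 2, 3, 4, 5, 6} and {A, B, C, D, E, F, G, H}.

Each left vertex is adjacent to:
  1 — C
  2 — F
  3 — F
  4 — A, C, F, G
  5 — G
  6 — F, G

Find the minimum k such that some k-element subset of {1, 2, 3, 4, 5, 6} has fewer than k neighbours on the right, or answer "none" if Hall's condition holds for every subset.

2

Take S = {2, 3}. Its neighbourhood is {F}, so |N(S)| = 1 < |S| = 2.
No single vertex violates Hall's condition since each has at least one neighbour, so 2 is the minimum.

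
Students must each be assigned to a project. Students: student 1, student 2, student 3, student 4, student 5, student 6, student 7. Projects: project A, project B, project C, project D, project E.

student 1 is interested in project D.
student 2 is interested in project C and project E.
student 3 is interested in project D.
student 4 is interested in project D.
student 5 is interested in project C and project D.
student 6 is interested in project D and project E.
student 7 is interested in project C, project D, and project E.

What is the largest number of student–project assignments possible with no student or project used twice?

One maximum matching: student 1-project D, student 2-project E, student 5-project C.
The set {student 1, student 2, student 3, student 4, student 5, student 6, student 7} has only 3 neighbours ({project C, project D, project E}), so by Hall's theorem at most 3 of the 7 students can be matched.

3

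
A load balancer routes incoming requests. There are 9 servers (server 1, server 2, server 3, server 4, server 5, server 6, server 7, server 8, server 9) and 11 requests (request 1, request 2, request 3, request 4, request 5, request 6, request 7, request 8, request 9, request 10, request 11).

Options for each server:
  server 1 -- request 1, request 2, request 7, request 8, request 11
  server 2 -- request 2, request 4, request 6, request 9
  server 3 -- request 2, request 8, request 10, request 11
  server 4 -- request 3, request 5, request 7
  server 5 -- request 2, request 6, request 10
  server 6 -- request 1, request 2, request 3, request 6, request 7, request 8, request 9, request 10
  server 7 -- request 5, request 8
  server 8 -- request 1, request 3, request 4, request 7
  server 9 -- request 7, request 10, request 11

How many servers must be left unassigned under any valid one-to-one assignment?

For example, pair server 1–request 11, server 2–request 9, server 3–request 8, server 4–request 3, server 5–request 2, server 6–request 6, server 7–request 5, server 8–request 4, server 9–request 7.
All 9 servers are matched, so no larger matching exists.
That matches 9 of the 9, leaving 0 unmatched; no matching can do better.

0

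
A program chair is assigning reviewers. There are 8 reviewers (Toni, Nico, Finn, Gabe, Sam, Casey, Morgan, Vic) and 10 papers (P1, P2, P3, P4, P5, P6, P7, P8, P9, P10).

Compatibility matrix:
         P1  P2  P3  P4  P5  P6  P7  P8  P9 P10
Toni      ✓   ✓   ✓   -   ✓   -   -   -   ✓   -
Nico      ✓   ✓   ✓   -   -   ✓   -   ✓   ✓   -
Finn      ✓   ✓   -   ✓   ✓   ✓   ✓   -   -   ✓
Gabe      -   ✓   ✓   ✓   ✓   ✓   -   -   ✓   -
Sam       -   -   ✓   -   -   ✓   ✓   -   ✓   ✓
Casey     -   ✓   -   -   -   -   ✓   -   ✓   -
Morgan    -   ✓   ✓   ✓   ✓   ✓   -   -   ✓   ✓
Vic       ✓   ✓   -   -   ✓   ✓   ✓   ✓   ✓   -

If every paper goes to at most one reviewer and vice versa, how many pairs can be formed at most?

For example, pair Toni–P5, Nico–P8, Finn–P2, Gabe–P3, Sam–P7, Casey–P9, Morgan–P10, Vic–P1.
This saturates every reviewer, so 8 is the maximum.

8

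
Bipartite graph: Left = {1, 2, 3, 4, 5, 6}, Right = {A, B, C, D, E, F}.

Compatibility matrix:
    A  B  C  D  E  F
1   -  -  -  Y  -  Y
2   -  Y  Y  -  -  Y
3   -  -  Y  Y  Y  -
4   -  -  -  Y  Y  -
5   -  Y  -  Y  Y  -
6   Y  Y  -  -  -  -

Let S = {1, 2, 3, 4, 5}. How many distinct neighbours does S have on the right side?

The union of neighbours of {1, 2, 3, 4, 5} is {B, C, D, E, F}, which has 5 elements.
Since |N(S)| = 5 ≥ |S| = 5, Hall's condition holds for this subset.

5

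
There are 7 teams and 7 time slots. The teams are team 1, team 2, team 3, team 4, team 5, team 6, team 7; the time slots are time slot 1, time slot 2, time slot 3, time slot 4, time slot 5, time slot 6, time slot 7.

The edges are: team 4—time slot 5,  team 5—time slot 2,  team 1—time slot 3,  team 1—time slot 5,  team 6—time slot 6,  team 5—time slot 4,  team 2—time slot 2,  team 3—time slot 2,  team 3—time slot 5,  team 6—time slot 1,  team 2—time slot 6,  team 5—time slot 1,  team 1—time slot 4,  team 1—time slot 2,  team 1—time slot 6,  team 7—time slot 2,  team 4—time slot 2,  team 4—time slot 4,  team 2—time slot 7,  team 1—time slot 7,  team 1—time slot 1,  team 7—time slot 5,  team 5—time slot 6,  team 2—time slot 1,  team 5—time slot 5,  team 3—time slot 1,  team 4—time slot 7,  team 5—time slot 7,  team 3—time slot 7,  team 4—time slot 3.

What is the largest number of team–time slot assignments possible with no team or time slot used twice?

For example, pair team 1→time slot 3, team 2→time slot 7, team 3→time slot 1, team 4→time slot 5, team 5→time slot 4, team 6→time slot 6, team 7→time slot 2.
All 7 teams are matched, so no larger matching exists.

7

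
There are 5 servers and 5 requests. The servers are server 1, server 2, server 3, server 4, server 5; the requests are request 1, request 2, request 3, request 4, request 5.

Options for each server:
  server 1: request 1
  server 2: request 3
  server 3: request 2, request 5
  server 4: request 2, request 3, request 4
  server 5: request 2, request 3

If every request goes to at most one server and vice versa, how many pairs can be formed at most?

5

A valid assignment of size 5: server 1→request 1, server 2→request 3, server 3→request 5, server 4→request 4, server 5→request 2.
All 5 servers are matched, so no larger matching exists.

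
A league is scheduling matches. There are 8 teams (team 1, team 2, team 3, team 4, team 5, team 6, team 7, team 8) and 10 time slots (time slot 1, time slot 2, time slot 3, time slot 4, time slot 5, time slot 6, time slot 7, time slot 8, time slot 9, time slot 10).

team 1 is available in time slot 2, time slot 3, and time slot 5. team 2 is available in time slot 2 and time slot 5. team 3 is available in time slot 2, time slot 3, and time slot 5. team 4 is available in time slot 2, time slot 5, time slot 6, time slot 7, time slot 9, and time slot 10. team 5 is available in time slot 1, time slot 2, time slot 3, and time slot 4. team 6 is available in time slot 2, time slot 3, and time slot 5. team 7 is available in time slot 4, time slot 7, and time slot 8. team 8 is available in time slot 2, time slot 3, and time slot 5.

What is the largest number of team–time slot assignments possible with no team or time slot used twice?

6

One maximum matching: team 1-time slot 3, team 2-time slot 5, team 3-time slot 2, team 4-time slot 7, team 5-time slot 1, team 7-time slot 4.
The set {team 1, team 2, team 3, team 6, team 8} has only 3 neighbours ({time slot 2, time slot 3, time slot 5}), so by Hall's theorem at most 6 of the 8 teams can be matched.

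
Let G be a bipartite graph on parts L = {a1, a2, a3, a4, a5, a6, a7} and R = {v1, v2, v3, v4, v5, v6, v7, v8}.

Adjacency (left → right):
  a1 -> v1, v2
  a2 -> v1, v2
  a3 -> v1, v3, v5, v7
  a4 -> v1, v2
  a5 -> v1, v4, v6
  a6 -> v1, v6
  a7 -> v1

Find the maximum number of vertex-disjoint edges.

For example, pair a1-v1, a2-v2, a3-v7, a5-v4, a6-v6.
The set {a1, a2, a4, a7} has only 2 neighbours ({v1, v2}), so by Hall's theorem at most 5 of the 7 left vertices can be matched.

5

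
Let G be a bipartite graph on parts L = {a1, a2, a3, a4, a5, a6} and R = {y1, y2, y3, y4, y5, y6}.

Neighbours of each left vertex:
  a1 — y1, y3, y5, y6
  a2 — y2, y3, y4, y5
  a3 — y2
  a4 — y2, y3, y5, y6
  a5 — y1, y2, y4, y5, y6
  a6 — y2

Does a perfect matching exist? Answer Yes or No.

The set {a3, a6} has only 1 neighbour ({y2}), so by Hall's theorem at most 5 of the 6 left vertices can be matched.
Hence no matching covers every left vertex.

No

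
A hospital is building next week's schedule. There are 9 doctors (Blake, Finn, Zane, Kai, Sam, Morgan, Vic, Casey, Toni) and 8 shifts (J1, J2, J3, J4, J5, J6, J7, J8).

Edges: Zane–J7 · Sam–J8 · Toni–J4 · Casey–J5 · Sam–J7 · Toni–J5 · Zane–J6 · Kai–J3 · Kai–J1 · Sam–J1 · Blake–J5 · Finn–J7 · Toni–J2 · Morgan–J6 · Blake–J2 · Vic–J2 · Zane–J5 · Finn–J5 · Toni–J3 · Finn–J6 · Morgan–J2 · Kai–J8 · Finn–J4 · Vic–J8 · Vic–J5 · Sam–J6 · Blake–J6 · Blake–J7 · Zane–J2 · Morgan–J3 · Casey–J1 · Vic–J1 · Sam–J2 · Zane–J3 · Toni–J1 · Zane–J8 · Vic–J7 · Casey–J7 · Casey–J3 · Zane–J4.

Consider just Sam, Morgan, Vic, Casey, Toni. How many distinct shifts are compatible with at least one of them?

The union of neighbours of {Sam, Morgan, Vic, Casey, Toni} is {J1, J2, J3, J4, J5, J6, J7, J8}, which has 8 elements.
Since |N(S)| = 8 ≥ |S| = 5, Hall's condition holds for this subset.

8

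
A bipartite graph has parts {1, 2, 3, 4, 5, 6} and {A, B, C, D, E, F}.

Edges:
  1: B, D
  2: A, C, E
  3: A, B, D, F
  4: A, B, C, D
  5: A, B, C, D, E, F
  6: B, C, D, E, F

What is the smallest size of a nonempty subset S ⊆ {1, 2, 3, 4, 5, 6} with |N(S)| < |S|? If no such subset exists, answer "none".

none

A matching saturating every left vertex exists, for instance 1→D, 2→C, 3→F, 4→B, 5→A, 6→E.
By Hall's marriage theorem, this means |N(S)| ≥ |S| for every subset S, so no violating subset exists.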